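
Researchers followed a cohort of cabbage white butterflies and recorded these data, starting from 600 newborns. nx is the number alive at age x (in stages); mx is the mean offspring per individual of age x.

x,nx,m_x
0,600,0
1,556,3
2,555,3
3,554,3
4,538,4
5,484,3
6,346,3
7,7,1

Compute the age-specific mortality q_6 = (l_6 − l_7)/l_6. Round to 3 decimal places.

lx = nx/n0 = nx/600: 1, 0.92667…, 0.925, 0.92333…, 0.89667…, 0.80667…, 0.57667…, 0.01167…
q_6 = (l_6 − l_7) / l_6 = (0.576667… − 0.011667…) / 0.576667…
     = 0.565… / 0.576667… = 0.979769… → 0.980

0.980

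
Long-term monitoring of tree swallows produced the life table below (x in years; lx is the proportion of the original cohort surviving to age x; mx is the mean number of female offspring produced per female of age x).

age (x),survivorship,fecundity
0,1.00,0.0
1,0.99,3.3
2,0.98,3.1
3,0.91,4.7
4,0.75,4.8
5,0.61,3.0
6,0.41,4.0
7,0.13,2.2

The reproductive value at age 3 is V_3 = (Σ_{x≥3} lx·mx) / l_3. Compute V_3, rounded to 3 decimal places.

12.784

lx·mx for x ≥ 3: 4.277, 3.6, 1.83, 1.64, 0.286 → sum = 11.633
V_3 = 11.633 / l_3 = 11.633 / 0.91 = 12.783516… → 12.784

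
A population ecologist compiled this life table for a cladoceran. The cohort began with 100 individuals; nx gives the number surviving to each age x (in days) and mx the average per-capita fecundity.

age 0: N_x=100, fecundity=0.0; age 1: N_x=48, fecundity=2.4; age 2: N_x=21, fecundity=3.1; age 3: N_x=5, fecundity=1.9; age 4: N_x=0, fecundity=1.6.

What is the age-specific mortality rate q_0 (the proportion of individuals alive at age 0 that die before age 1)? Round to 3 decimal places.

0.520

lx = nx/n0 = nx/100: 1, 0.48, 0.21, 0.05, 0
q_0 = (l_0 − l_1) / l_0 = (1 − 0.48) / 1
     = 0.52 / 1 = 0.52 → 0.520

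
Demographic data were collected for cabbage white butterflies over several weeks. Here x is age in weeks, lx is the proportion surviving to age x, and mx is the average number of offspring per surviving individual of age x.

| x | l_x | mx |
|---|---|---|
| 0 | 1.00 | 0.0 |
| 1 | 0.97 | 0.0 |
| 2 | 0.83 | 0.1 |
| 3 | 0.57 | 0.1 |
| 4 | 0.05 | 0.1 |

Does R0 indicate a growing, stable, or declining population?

R0 = Σ lx·mx = 0 + 0 + 0.083 + 0.057 + 0.005 = 0.145
R0 < 1, so the population is declining.

declining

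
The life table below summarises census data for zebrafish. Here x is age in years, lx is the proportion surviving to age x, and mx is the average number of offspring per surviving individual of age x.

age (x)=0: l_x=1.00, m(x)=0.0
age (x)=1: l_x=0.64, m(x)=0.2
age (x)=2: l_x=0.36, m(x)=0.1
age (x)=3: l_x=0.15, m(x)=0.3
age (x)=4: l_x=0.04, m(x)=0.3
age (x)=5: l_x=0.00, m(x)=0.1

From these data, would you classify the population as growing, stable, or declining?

R0 = Σ lx·mx = 0 + 0.128 + 0.036 + 0.045 + 0.012 + 0 = 0.221
R0 < 1, so the population is declining.

declining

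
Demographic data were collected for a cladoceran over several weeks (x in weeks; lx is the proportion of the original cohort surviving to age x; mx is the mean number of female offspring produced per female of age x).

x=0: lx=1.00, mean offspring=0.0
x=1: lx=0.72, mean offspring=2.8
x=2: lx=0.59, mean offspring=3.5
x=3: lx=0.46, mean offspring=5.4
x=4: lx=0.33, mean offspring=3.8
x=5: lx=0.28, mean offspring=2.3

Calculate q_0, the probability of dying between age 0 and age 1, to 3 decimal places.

0.280

q_0 = (l_0 − l_1) / l_0 = (1 − 0.72) / 1
     = 0.28 / 1 = 0.28 → 0.280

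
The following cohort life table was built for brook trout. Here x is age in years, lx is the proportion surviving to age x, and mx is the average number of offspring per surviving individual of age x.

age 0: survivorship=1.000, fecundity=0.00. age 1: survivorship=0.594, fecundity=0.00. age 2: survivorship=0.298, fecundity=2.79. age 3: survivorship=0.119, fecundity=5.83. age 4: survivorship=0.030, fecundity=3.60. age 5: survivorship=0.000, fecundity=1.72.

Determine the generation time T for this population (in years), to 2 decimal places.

2.56

lx·mx: 0, 0, 0.83142, 0.69377, 0.108, 0 → R0 = 1.63319
x·lx·mx: 0, 0, 1.66284, 2.08131, 0.432, 0 → Σ = 4.17615
T = 4.17615 / 1.63319 = 2.557051… → 2.56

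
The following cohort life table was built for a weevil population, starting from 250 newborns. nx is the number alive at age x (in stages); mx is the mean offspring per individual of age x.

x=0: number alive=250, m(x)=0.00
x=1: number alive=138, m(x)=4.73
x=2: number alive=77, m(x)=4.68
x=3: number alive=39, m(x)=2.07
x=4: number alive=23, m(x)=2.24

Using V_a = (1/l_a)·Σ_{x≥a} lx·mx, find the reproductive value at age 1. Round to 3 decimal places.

8.300

lx = nx/n0 = nx/250: 1, 0.552, 0.308, 0.156, 0.092
lx·mx for x ≥ 1: 2.61096, 1.44144, 0.32292, 0.20608 → sum = 4.5814
V_1 = 4.5814 / l_1 = 4.5814 / 0.552 = 8.299638… → 8.300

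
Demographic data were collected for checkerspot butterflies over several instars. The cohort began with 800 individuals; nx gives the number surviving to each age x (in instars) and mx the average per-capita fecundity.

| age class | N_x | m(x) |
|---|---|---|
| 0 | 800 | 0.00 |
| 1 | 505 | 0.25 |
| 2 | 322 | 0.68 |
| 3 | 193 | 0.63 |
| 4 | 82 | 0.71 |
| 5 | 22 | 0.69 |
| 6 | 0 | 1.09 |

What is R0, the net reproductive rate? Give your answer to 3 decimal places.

0.675

lx = nx/n0 = nx/800: 1, 0.63125, 0.4025, 0.24125, 0.1025, 0.0275, 0
lx·mx by age: 0, 0.157813…, 0.2737, 0.151988…, 0.072775, 0.018975, 0
R0 = Σ lx·mx = 0.67525… → 0.675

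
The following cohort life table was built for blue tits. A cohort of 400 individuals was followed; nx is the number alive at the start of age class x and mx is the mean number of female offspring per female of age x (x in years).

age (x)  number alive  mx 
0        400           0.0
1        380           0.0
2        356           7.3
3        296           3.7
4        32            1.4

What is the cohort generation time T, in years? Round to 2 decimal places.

2.32

lx = nx/n0 = nx/400: 1, 0.95, 0.89, 0.74, 0.08
lx·mx: 0, 0, 6.497, 2.738, 0.112 → R0 = 9.347
x·lx·mx: 0, 0, 12.994, 8.214, 0.448 → Σ = 21.656
T = 21.656 / 9.347 = 2.316893… → 2.32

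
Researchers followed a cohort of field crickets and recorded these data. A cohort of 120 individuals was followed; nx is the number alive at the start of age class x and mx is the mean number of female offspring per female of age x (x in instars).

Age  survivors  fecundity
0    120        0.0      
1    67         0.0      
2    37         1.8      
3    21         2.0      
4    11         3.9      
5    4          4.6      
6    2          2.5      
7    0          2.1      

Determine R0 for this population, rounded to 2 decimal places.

lx = nx/n0 = nx/120: 1, 0.55833…, 0.30833…, 0.175, 0.09167…, 0.03333…, 0.01667…, 0
lx·mx by age: 0, 0, 0.555…, 0.35, 0.3575…, 0.153333…, 0.041667…, 0
R0 = Σ lx·mx = 1.4575… → 1.46

1.46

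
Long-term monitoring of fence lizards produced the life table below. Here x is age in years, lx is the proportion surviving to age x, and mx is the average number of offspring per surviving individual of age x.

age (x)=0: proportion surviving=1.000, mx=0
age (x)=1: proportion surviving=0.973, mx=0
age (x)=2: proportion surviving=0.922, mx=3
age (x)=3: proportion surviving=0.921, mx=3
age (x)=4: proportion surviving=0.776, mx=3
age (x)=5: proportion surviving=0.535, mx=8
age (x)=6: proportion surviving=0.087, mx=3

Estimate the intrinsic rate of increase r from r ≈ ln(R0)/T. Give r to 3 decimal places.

0.677

R0 = Σ lx·mx = 0 + 0 + 2.766 + 2.763 + 2.328 + 4.28 + 0.261 = 12.398
Σ x·lx·mx = 46.099; T = 46.099/12.398 = 3.71826…
r ≈ ln(R0)/T = ln(12.398)/3.71826… = 0.67707… → 0.677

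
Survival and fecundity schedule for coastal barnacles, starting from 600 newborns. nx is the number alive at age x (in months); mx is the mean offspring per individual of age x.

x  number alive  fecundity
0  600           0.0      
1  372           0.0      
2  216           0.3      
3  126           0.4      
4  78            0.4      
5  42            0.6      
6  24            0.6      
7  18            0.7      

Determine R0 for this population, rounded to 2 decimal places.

0.33

lx = nx/n0 = nx/600: 1, 0.62, 0.36, 0.21, 0.13, 0.07, 0.04, 0.03
lx·mx by age: 0, 0, 0.108, 0.084, 0.052, 0.042, 0.024, 0.021
R0 = Σ lx·mx = 0.331 → 0.33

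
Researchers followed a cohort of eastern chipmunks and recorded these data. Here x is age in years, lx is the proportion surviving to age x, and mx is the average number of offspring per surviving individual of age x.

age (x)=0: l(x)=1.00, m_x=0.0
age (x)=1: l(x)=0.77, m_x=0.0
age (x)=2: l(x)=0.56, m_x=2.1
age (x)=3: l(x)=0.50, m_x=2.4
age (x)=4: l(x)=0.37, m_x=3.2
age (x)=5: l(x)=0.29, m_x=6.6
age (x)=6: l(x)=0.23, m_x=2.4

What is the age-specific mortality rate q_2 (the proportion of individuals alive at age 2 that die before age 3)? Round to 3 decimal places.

0.107

q_2 = (l_2 − l_3) / l_2 = (0.56 − 0.5) / 0.56
     = 0.06 / 0.56 = 0.107143… → 0.107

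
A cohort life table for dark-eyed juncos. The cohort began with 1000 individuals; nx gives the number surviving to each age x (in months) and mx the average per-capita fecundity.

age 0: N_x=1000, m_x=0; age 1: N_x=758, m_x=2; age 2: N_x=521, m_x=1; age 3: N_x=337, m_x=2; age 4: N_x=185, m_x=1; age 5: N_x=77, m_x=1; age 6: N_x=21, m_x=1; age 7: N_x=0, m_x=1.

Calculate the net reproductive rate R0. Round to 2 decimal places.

2.99

lx = nx/n0 = nx/1000: 1, 0.758, 0.521, 0.337, 0.185, 0.077, 0.021, 0
lx·mx by age: 0, 1.516, 0.521, 0.674, 0.185, 0.077, 0.021, 0
R0 = Σ lx·mx = 2.994 → 2.99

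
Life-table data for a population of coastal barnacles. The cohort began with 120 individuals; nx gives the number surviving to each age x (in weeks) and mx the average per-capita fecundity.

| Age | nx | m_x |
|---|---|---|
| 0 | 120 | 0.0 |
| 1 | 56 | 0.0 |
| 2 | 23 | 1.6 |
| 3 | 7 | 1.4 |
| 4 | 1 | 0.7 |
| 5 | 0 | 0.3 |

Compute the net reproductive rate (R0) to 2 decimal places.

lx = nx/n0 = nx/120: 1, 0.46667…, 0.19167…, 0.05833…, 0.00833…, 0
lx·mx by age: 0, 0, 0.306667…, 0.081667…, 0.005833…, 0
R0 = Σ lx·mx = 0.394167… → 0.39

0.39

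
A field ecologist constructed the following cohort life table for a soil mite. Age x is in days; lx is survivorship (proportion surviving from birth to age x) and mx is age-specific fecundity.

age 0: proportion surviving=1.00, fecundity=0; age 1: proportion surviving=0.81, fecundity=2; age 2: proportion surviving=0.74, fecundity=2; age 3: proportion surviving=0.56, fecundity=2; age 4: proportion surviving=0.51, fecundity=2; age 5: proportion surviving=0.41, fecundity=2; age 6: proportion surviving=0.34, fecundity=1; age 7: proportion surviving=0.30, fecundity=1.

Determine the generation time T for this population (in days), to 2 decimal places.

lx·mx: 0, 1.62, 1.48, 1.12, 1.02, 0.82, 0.34, 0.3 → R0 = 6.7
x·lx·mx: 0, 1.62, 2.96, 3.36, 4.08, 4.1, 2.04, 2.1 → Σ = 20.26
T = 20.26 / 6.7 = 3.023881… → 3.02

3.02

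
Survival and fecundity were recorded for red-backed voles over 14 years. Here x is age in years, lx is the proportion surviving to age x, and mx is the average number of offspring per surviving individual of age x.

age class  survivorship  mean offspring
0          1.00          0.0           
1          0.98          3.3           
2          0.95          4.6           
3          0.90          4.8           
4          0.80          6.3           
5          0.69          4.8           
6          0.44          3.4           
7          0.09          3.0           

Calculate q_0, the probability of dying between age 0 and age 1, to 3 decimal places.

0.020

q_0 = (l_0 − l_1) / l_0 = (1 − 0.98) / 1
     = 0.02 / 1 = 0.02 → 0.020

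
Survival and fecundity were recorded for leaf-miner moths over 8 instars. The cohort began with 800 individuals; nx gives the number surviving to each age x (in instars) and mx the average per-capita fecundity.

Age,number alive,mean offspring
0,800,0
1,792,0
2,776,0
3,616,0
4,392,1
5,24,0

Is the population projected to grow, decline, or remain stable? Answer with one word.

declining

lx = nx/n0 = nx/800: 1, 0.99, 0.97, 0.77, 0.49, 0.03
R0 = Σ lx·mx = 0 + 0 + 0 + 0 + 0.49 + 0 = 0.49
R0 < 1, so the population is declining.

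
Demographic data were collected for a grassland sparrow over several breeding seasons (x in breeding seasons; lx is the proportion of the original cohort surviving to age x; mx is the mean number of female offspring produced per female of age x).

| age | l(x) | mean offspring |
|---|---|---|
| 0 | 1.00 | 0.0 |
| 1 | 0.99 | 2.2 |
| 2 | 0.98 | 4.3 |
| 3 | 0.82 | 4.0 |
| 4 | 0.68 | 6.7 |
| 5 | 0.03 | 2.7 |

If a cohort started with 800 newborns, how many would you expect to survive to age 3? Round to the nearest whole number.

Expected survivors = N0 · l_3 = 800 × 0.82 = 656 → 656

656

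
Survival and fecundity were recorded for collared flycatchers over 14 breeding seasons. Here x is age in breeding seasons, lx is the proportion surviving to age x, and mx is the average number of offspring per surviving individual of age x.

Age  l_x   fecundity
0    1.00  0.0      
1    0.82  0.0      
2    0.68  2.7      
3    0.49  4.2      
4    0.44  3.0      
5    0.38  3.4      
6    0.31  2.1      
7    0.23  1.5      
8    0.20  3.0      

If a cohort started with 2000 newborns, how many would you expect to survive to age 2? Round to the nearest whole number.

Expected survivors = N0 · l_2 = 2000 × 0.68 = 1360 → 1360

1360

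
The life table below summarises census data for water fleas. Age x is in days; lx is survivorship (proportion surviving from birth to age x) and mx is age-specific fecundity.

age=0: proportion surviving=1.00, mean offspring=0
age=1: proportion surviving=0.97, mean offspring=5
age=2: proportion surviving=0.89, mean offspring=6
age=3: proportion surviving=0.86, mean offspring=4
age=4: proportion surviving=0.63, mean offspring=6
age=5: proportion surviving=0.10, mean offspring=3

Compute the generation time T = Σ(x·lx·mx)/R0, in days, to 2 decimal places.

2.40

lx·mx: 0, 4.85, 5.34, 3.44, 3.78, 0.3 → R0 = 17.71
x·lx·mx: 0, 4.85, 10.68, 10.32, 15.12, 1.5 → Σ = 42.47
T = 42.47 / 17.71 = 2.39808… → 2.40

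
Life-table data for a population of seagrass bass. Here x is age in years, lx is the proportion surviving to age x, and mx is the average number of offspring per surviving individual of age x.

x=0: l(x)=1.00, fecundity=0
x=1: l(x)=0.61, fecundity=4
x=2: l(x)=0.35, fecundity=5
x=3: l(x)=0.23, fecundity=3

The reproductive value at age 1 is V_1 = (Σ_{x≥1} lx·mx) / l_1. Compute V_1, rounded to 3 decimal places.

8.000

lx·mx for x ≥ 1: 2.44, 1.75, 0.69 → sum = 4.88
V_1 = 4.88 / l_1 = 4.88 / 0.61 = 8 → 8.000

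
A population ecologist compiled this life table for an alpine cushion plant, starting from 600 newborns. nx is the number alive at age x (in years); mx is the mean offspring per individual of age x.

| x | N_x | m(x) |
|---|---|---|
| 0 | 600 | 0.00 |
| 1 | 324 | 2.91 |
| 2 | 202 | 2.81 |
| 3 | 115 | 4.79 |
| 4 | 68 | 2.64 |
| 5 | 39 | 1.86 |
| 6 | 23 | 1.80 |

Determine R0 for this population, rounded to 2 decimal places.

lx = nx/n0 = nx/600: 1, 0.54, 0.33667…, 0.19167…, 0.11333…, 0.065, 0.03833…
lx·mx by age: 0, 1.5714, 0.946033…, 0.918083…, 0.2992…, 0.1209, 0.069…
R0 = Σ lx·mx = 3.924617… → 3.92

3.92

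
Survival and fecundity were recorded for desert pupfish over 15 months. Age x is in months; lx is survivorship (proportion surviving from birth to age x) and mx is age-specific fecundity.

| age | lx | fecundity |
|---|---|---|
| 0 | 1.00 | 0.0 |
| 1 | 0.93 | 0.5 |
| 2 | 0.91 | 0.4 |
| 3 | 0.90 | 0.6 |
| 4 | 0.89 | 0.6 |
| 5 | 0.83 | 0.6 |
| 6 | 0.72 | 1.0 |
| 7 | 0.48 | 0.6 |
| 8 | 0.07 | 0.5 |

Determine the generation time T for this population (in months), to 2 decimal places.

4.08

lx·mx: 0, 0.465, 0.364, 0.54, 0.534, 0.498, 0.72, 0.288, 0.035 → R0 = 3.444
x·lx·mx: 0, 0.465, 0.728, 1.62, 2.136, 2.49, 4.32, 2.016, 0.28 → Σ = 14.055
T = 14.055 / 3.444 = 4.08101… → 4.08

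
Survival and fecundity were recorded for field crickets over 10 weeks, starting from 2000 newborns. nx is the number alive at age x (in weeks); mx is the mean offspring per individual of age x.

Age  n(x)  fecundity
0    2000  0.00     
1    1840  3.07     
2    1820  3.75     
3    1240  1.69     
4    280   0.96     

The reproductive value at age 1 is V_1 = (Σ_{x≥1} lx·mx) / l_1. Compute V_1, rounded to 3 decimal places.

8.064

lx = nx/n0 = nx/2000: 1, 0.92, 0.91, 0.62, 0.14
lx·mx for x ≥ 1: 2.8244, 3.4125, 1.0478, 0.1344 → sum = 7.4191
V_1 = 7.4191 / l_1 = 7.4191 / 0.92 = 8.064239… → 8.064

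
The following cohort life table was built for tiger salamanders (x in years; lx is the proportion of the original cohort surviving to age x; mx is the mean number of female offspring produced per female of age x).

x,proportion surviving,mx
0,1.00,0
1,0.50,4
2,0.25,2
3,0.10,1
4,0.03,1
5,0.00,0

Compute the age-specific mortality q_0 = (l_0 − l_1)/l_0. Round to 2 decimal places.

q_0 = (l_0 − l_1) / l_0 = (1 − 0.5) / 1
     = 0.5 / 1 = 0.5 → 0.50

0.50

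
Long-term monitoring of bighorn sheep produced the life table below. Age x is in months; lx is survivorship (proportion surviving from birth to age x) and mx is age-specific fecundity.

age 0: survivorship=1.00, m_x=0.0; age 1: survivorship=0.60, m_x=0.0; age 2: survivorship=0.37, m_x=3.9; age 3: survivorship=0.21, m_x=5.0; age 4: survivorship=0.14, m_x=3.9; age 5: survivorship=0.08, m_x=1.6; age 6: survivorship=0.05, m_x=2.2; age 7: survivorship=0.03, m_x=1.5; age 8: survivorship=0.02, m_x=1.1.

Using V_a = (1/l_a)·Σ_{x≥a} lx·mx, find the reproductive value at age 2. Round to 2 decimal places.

9.04

lx·mx for x ≥ 2: 1.443, 1.05, 0.546, 0.128, 0.11, 0.045, 0.022 → sum = 3.344
V_2 = 3.344 / l_2 = 3.344 / 0.37 = 9.037838… → 9.04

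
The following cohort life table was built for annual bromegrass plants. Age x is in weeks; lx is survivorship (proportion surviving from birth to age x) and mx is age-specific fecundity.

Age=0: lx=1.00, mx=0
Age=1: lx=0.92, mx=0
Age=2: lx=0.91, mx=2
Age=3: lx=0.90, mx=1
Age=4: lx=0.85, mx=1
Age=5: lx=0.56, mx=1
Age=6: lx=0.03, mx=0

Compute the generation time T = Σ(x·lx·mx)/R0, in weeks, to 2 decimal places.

lx·mx: 0, 0, 1.82, 0.9, 0.85, 0.56, 0 → R0 = 4.13
x·lx·mx: 0, 0, 3.64, 2.7, 3.4, 2.8, 0 → Σ = 12.54
T = 12.54 / 4.13 = 3.03632… → 3.04

3.04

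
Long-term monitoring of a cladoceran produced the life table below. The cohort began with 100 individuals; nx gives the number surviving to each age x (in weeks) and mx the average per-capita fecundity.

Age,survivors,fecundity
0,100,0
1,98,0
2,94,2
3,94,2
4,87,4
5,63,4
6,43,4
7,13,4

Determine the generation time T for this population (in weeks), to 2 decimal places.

lx = nx/n0 = nx/100: 1, 0.98, 0.94, 0.94, 0.87, 0.63, 0.43, 0.13
lx·mx: 0, 0, 1.88, 1.88, 3.48, 2.52, 1.72, 0.52 → R0 = 12
x·lx·mx: 0, 0, 3.76, 5.64, 13.92, 12.6, 10.32, 3.64 → Σ = 49.88
T = 49.88 / 12 = 4.156667… → 4.16

4.16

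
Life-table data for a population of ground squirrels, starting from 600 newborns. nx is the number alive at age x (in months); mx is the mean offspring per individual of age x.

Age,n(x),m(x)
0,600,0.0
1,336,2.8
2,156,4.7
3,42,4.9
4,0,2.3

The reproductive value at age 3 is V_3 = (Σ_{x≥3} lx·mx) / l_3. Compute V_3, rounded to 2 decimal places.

4.90

lx = nx/n0 = nx/600: 1, 0.56, 0.26, 0.07, 0
lx·mx for x ≥ 3: 0.343, 0 → sum = 0.343
V_3 = 0.343 / l_3 = 0.343 / 0.07 = 4.9 → 4.90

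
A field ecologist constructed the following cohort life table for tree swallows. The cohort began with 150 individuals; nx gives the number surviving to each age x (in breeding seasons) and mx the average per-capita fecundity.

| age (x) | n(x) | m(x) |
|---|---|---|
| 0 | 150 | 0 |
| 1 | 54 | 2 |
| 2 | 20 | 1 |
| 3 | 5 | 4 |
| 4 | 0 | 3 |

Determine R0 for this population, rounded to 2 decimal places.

0.99

lx = nx/n0 = nx/150: 1, 0.36, 0.13333…, 0.03333…, 0
lx·mx by age: 0, 0.72, 0.133333…, 0.133333…, 0
R0 = Σ lx·mx = 0.986667… → 0.99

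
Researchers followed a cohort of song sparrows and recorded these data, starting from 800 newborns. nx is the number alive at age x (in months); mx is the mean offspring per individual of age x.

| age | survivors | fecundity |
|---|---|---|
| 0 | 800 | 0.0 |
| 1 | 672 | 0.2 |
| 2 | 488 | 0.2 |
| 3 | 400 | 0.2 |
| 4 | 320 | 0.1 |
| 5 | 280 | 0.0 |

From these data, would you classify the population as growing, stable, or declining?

lx = nx/n0 = nx/800: 1, 0.84, 0.61, 0.5, 0.4, 0.35
R0 = Σ lx·mx = 0 + 0.168 + 0.122 + 0.1 + 0.04 + 0 = 0.43
R0 < 1, so the population is declining.

declining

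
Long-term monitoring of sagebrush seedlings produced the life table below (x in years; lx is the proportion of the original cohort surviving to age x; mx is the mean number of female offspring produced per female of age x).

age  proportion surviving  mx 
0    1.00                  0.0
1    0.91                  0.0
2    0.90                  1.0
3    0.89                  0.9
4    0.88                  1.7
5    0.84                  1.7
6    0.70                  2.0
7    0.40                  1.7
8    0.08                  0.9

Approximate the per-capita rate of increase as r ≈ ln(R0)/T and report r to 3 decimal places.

R0 = Σ lx·mx = 0 + 0 + 0.9 + 0.801 + 1.496 + 1.428 + 1.4 + 0.68 + 0.072 = 6.777
Σ x·lx·mx = 31.063; T = 31.063/6.777 = 4.58359…
r ≈ ln(R0)/T = ln(6.777)/4.58359… = 0.41747… → 0.417

0.417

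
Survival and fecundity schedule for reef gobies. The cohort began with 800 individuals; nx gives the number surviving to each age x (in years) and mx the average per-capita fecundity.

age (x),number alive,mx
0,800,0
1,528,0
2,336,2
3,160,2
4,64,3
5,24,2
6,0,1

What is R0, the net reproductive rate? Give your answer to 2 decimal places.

1.54

lx = nx/n0 = nx/800: 1, 0.66, 0.42, 0.2, 0.08, 0.03, 0
lx·mx by age: 0, 0, 0.84, 0.4, 0.24, 0.06, 0
R0 = Σ lx·mx = 1.54 → 1.54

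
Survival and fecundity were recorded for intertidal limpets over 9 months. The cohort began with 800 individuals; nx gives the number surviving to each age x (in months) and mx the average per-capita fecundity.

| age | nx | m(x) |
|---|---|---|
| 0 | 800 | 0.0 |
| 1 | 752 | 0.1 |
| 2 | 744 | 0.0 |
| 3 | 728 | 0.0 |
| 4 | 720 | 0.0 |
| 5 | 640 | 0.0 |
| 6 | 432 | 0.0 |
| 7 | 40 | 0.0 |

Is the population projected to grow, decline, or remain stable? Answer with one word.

lx = nx/n0 = nx/800: 1, 0.94, 0.93, 0.91, 0.9, 0.8, 0.54, 0.05
R0 = Σ lx·mx = 0 + 0.094 + 0 + 0 + 0 + 0 + 0 + 0 = 0.094
R0 < 1, so the population is declining.

declining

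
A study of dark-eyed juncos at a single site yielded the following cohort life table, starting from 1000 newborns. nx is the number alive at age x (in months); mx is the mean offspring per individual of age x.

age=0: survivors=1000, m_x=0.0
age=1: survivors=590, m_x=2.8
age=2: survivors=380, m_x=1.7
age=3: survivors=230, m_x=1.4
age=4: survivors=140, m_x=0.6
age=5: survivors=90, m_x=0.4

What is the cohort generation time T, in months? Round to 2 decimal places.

1.62

lx = nx/n0 = nx/1000: 1, 0.59, 0.38, 0.23, 0.14, 0.09
lx·mx: 0, 1.652, 0.646, 0.322, 0.084, 0.036 → R0 = 2.74
x·lx·mx: 0, 1.652, 1.292, 0.966, 0.336, 0.18 → Σ = 4.426
T = 4.426 / 2.74 = 1.615328… → 1.62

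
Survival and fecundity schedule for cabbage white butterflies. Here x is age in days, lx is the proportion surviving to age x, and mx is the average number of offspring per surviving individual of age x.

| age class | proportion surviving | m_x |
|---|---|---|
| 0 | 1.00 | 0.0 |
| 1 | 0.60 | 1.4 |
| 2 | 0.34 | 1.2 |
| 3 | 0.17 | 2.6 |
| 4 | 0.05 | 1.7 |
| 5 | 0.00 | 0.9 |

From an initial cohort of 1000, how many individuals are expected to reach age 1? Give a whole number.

600

Expected survivors = N0 · l_1 = 1000 × 0.60 = 600 → 600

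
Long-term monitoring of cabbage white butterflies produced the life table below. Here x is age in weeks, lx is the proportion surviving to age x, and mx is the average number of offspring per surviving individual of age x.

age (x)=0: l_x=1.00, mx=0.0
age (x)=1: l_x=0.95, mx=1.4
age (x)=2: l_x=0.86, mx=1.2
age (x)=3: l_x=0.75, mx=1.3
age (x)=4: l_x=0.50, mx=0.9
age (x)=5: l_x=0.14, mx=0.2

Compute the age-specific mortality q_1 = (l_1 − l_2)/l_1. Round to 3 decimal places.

0.095

q_1 = (l_1 − l_2) / l_1 = (0.95 − 0.86) / 0.95
     = 0.09 / 0.95 = 0.094737… → 0.095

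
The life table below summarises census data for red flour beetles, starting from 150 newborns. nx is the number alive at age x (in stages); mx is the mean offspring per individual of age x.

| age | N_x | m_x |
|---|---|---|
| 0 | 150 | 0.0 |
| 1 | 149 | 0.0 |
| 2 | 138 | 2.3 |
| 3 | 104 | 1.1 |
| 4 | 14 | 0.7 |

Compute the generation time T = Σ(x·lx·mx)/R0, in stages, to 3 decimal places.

lx = nx/n0 = nx/150: 1, 0.99333…, 0.92, 0.69333…, 0.09333…
lx·mx: 0, 0, 2.116, 0.762667…, 0.065333… → R0 = 2.944…
x·lx·mx: 0, 0, 4.232, 2.288…, 0.261333… → Σ = 6.781333…
T = 6.781333… / 2.944… = 2.303442… → 2.303

2.303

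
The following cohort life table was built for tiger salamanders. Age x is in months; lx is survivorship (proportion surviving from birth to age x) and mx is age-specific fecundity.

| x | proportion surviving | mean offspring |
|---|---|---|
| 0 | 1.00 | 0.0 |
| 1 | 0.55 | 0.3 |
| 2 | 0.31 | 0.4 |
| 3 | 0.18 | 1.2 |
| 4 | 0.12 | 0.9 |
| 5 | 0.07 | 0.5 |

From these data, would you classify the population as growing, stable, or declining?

R0 = Σ lx·mx = 0 + 0.165 + 0.124 + 0.216 + 0.108 + 0.035 = 0.648
R0 < 1, so the population is declining.

declining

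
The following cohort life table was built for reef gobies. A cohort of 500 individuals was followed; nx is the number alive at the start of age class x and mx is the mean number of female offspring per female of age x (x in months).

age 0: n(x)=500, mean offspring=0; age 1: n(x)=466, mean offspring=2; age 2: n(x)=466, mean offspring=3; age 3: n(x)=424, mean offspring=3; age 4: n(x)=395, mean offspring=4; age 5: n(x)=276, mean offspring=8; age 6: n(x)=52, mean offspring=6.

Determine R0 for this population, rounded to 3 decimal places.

lx = nx/n0 = nx/500: 1, 0.932, 0.932, 0.848, 0.79, 0.552, 0.104
lx·mx by age: 0, 1.864, 2.796, 2.544, 3.16, 4.416, 0.624
R0 = Σ lx·mx = 15.404 → 15.404

15.404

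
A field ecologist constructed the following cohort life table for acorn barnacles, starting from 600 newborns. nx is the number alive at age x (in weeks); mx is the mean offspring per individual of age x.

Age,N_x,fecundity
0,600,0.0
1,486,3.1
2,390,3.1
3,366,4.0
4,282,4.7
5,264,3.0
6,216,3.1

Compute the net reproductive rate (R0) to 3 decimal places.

11.611

lx = nx/n0 = nx/600: 1, 0.81, 0.65, 0.61, 0.47, 0.44, 0.36
lx·mx by age: 0, 2.511, 2.015, 2.44, 2.209, 1.32, 1.116
R0 = Σ lx·mx = 11.611 → 11.611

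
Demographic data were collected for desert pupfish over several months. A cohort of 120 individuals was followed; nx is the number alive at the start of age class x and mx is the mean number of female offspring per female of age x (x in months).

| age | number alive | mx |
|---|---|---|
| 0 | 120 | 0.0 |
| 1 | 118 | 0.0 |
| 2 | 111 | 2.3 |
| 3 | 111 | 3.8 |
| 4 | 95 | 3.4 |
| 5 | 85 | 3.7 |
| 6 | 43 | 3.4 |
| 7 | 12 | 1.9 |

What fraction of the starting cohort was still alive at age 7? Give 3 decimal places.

l_7 = n_7/n_0 = 12/120 = 0.1 → 0.100

0.100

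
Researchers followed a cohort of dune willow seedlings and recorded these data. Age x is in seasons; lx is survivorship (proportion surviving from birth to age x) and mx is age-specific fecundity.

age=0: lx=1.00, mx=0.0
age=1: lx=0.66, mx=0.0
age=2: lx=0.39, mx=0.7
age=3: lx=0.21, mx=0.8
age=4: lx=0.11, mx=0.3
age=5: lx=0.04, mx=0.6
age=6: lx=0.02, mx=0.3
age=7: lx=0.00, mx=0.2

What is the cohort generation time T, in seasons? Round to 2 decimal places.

lx·mx: 0, 0, 0.273, 0.168, 0.033, 0.024, 0.006, 0 → R0 = 0.504
x·lx·mx: 0, 0, 0.546, 0.504, 0.132, 0.12, 0.036, 0 → Σ = 1.338
T = 1.338 / 0.504 = 2.654762… → 2.65

2.65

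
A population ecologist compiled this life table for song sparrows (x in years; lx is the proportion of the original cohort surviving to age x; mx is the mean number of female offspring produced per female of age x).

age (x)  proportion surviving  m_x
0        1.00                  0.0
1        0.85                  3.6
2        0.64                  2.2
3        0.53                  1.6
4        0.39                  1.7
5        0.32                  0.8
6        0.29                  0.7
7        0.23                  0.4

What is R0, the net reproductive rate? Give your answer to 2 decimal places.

6.53

lx·mx by age: 0, 3.06, 1.408, 0.848, 0.663, 0.256, 0.203, 0.092
R0 = Σ lx·mx = 6.53 → 6.53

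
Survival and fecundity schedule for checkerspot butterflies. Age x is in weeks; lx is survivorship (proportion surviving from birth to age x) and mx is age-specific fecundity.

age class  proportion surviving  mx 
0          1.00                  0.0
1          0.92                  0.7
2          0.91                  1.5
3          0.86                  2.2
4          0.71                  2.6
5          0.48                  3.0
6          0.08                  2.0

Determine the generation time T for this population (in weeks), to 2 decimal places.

lx·mx: 0, 0.644, 1.365, 1.892, 1.846, 1.44, 0.16 → R0 = 7.347
x·lx·mx: 0, 0.644, 2.73, 5.676, 7.384, 7.2, 0.96 → Σ = 24.594
T = 24.594 / 7.347 = 3.347489… → 3.35

3.35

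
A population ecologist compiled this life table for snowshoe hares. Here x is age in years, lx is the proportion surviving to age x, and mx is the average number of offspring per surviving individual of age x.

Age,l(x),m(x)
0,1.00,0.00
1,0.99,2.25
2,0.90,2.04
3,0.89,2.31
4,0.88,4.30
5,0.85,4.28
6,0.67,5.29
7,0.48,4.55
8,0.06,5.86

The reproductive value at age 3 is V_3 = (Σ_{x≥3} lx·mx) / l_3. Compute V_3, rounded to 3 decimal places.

lx·mx for x ≥ 3: 2.0559, 3.784, 3.638, 3.5443, 2.184, 0.3516 → sum = 15.5578
V_3 = 15.5578 / l_3 = 15.5578 / 0.89 = 17.480674… → 17.481

17.481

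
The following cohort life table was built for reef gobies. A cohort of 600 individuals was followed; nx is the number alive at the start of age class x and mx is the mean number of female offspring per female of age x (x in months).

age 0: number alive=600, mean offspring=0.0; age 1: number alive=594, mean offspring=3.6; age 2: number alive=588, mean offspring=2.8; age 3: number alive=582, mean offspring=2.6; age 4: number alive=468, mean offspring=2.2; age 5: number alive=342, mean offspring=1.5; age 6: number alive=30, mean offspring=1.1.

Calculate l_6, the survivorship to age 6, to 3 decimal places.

0.050

l_6 = n_6/n_0 = 30/600 = 0.05 → 0.050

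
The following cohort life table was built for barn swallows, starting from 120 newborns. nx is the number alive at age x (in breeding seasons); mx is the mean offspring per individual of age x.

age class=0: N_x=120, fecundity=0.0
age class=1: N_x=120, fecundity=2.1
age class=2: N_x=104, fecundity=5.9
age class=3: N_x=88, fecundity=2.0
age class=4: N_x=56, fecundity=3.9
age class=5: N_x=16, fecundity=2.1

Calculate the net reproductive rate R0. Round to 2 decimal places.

lx = nx/n0 = nx/120: 1, 1, 0.86667…, 0.73333…, 0.46667…, 0.13333…
lx·mx by age: 0, 2.1, 5.113333…, 1.466667…, 1.82…, 0.28…
R0 = Σ lx·mx = 10.78… → 10.78

10.78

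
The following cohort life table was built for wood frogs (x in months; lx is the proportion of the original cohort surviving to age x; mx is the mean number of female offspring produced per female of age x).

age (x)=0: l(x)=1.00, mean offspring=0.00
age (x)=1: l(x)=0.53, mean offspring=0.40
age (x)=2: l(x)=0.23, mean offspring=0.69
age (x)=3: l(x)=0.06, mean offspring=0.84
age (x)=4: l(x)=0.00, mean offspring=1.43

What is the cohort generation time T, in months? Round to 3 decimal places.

1.616

lx·mx: 0, 0.212, 0.1587, 0.0504, 0 → R0 = 0.4211
x·lx·mx: 0, 0.212, 0.3174, 0.1512, 0 → Σ = 0.6806
T = 0.6806 / 0.4211 = 1.616243… → 1.616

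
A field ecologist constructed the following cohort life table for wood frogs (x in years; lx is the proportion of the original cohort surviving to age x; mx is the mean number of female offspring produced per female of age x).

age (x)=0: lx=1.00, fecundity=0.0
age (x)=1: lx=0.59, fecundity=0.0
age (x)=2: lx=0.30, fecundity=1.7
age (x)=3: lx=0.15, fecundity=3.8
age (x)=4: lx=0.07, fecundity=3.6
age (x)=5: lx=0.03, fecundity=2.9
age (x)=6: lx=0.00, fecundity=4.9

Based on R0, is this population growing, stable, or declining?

R0 = Σ lx·mx = 0 + 0 + 0.51 + 0.57 + 0.252 + 0.087 + 0 = 1.419
R0 > 1, so the population is growing.

growing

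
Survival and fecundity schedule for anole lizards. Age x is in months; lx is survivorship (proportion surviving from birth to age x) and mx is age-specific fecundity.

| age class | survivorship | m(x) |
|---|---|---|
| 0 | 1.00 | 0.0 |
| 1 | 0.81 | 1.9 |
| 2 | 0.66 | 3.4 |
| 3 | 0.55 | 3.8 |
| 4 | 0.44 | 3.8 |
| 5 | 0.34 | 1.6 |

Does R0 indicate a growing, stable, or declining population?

R0 = Σ lx·mx = 0 + 1.539 + 2.244 + 2.09 + 1.672 + 0.544 = 8.089
R0 > 1, so the population is growing.

growing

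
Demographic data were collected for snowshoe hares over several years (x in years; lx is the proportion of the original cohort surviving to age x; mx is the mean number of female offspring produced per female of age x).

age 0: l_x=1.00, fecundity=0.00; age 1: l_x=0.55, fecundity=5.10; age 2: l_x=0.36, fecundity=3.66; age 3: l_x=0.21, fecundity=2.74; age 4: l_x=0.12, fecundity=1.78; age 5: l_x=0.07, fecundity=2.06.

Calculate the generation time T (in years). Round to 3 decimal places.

1.729

lx·mx: 0, 2.805, 1.3176, 0.5754, 0.2136, 0.1442 → R0 = 5.0558
x·lx·mx: 0, 2.805, 2.6352, 1.7262, 0.8544, 0.721 → Σ = 8.7418
T = 8.7418 / 5.0558 = 1.729064… → 1.729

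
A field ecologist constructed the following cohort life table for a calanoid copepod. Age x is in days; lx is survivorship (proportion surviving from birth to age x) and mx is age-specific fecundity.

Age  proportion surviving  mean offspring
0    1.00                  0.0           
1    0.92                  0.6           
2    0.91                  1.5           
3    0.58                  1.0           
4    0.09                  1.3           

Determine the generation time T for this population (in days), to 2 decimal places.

lx·mx: 0, 0.552, 1.365, 0.58, 0.117 → R0 = 2.614
x·lx·mx: 0, 0.552, 2.73, 1.74, 0.468 → Σ = 5.49
T = 5.49 / 2.614 = 2.10023… → 2.10

2.10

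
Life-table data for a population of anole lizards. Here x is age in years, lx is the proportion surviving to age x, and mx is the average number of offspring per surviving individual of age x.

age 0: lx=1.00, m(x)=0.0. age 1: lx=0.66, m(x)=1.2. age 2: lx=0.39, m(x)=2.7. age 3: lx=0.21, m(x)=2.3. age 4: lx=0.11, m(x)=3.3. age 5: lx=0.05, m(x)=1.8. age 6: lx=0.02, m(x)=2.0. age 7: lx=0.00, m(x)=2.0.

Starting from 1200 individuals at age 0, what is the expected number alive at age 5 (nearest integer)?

60

Expected survivors = N0 · l_5 = 1200 × 0.05 = 60 → 60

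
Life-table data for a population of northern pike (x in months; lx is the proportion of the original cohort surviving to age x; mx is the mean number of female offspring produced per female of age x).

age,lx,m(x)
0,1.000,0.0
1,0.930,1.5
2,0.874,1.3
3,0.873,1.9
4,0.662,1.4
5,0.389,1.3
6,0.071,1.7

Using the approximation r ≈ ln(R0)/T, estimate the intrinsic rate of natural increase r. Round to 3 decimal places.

R0 = Σ lx·mx = 0 + 1.395 + 1.1362 + 1.6587 + 0.9268 + 0.5057 + 0.1207 = 5.7431
Σ x·lx·mx = 15.6034; T = 15.6034/5.7431 = 2.7169…
r ≈ ln(R0)/T = ln(5.7431)/2.7169… = 0.64338… → 0.643

0.643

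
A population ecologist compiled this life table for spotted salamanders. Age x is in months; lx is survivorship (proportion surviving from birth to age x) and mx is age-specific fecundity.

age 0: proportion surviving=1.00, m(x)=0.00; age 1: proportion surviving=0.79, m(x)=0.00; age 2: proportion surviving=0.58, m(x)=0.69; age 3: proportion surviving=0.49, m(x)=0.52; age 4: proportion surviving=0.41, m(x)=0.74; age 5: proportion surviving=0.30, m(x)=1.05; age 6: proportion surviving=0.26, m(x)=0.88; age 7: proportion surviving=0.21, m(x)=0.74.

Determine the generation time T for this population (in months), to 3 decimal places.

lx·mx: 0, 0, 0.4002, 0.2548, 0.3034, 0.315, 0.2288, 0.1554 → R0 = 1.6576
x·lx·mx: 0, 0, 0.8004, 0.7644, 1.2136, 1.575, 1.3728, 1.0878 → Σ = 6.814
T = 6.814 / 1.6576 = 4.110763… → 4.111

4.111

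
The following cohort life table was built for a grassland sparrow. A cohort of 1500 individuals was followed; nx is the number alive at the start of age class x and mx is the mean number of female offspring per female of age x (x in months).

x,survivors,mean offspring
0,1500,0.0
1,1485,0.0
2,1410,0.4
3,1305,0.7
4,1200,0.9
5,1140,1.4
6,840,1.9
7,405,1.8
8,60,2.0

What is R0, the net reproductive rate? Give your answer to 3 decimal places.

4.399

lx = nx/n0 = nx/1500: 1, 0.99, 0.94, 0.87, 0.8, 0.76, 0.56, 0.27, 0.04
lx·mx by age: 0, 0, 0.376, 0.609, 0.72, 1.064, 1.064, 0.486, 0.08
R0 = Σ lx·mx = 4.399 → 4.399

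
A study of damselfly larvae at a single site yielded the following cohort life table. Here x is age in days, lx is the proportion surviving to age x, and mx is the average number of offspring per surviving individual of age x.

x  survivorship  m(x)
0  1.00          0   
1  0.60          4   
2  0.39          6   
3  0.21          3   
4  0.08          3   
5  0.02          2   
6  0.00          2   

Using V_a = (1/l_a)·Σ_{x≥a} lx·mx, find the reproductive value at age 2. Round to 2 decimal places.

8.33

lx·mx for x ≥ 2: 2.34, 0.63, 0.24, 0.04, 0 → sum = 3.25
V_2 = 3.25 / l_2 = 3.25 / 0.39 = 8.333333… → 8.33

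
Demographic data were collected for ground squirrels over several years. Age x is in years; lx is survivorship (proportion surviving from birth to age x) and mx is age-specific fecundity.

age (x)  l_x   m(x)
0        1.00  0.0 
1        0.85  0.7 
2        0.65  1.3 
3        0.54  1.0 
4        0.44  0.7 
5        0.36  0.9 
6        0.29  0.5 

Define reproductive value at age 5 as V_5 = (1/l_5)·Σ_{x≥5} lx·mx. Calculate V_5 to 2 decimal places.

1.30

lx·mx for x ≥ 5: 0.324, 0.145 → sum = 0.469
V_5 = 0.469 / l_5 = 0.469 / 0.36 = 1.302778… → 1.30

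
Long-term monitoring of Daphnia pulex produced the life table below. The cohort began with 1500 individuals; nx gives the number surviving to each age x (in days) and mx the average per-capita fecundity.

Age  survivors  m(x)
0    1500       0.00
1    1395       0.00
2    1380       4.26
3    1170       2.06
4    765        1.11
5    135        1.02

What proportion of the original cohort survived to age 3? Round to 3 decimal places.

0.780

l_3 = n_3/n_0 = 1170/1500 = 0.78 → 0.780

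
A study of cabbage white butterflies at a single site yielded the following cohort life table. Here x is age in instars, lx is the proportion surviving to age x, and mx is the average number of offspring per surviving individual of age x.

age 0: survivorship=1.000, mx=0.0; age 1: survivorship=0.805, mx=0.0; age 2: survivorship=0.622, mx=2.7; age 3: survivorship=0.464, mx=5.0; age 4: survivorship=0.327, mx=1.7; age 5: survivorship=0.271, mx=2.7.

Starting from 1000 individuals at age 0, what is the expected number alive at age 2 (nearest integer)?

622

Expected survivors = N0 · l_2 = 1000 × 0.622 = 622 → 622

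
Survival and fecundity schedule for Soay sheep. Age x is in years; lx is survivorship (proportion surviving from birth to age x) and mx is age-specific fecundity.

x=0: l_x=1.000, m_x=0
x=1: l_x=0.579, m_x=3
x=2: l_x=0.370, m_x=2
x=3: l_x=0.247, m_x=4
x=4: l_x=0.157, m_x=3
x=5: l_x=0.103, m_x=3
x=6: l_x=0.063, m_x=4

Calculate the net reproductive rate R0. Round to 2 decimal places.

4.50

lx·mx by age: 0, 1.737, 0.74, 0.988, 0.471, 0.309, 0.252
R0 = Σ lx·mx = 4.497 → 4.50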